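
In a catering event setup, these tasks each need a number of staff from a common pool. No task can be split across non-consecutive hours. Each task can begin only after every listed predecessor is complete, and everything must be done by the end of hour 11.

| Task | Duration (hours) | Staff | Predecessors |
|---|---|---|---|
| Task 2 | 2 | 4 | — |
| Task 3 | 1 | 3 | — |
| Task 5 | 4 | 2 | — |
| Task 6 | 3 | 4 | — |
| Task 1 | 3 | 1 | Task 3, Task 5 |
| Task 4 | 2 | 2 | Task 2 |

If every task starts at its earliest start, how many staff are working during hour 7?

At early start, hour 7 has: Task 1.
Demand: 1 = 1.

1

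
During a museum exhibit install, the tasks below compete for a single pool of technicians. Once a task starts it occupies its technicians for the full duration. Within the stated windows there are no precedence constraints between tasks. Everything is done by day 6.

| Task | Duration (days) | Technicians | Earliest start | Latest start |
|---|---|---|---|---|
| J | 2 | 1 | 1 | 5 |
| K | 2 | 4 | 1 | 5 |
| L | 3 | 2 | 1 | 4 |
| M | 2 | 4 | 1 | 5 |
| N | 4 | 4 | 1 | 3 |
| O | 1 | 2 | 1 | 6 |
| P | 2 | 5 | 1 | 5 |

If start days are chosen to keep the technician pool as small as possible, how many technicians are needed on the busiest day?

10

Early-start (J@1, K@1, L@1, M@1, N@1, O@1, P@1) gives peak 22: d1:22  d2:20  d3:6  d4:4  d5:0  d6:0.
Shift M→3, N→3, P→5.
Schedule J@1, K@1, L@1, M@3, N@3, O@1, P@5: d1:9  d2:7  d3:10  d4:8  d5:9  d6:9 — peak 10.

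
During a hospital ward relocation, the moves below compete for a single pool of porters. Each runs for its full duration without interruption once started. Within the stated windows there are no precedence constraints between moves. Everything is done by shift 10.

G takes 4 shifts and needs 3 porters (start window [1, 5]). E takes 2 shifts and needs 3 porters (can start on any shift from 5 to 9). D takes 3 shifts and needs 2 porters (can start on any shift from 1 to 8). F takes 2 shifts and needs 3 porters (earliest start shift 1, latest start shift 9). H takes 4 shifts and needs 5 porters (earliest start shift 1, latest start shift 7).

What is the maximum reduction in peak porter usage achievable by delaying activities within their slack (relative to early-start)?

7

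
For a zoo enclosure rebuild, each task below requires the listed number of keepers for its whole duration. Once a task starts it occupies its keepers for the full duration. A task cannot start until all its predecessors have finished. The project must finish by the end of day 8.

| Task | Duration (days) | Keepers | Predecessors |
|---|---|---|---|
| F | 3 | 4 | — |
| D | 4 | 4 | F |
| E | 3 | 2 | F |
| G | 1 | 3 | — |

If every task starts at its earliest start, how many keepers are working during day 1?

7

At early start, day 1 has: F, G.
Demand: 4 + 3 = 7.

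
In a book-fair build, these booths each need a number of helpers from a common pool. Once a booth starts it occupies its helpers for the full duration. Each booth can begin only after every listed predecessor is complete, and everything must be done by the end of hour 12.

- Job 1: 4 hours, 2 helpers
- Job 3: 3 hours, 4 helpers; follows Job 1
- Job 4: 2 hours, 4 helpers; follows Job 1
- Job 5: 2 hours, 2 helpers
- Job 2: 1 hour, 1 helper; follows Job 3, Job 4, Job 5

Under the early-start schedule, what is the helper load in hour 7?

At early start, hour 7 has: Job 3.
Demand: 4 = 4.

4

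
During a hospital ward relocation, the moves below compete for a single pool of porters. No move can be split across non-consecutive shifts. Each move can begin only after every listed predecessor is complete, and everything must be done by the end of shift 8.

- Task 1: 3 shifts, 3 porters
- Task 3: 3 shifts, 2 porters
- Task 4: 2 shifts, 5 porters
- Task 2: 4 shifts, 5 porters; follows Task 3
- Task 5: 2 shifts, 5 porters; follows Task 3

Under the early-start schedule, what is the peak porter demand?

Early-start schedule: Task 1@1, Task 3@1, Task 4@1, Task 2@4, Task 5@4.
Load per shift: shift 1: 10, shift 2: 10, shift 3: 5, shift 4: 10, shift 5: 10, shift 6: 5, shift 7: 5, shift 8: 0.
Peak is 10.

10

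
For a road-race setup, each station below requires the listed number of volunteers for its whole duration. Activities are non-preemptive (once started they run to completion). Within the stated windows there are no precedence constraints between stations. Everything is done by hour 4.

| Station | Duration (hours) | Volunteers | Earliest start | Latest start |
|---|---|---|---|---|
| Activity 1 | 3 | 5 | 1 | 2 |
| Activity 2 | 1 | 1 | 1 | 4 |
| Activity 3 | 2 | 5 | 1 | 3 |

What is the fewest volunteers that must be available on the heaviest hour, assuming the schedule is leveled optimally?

Early-start (Activity 1@1, Activity 2@1, Activity 3@1) gives peak 11: h1:11  h2:10  h3:5  h4:0.
Shift Activity 3→2.
Schedule Activity 1@1, Activity 2@1, Activity 3@2: h1:6  h2:10  h3:10  h4:0 — peak 10.
No arrangement of the 24 feasible schedules does better.

10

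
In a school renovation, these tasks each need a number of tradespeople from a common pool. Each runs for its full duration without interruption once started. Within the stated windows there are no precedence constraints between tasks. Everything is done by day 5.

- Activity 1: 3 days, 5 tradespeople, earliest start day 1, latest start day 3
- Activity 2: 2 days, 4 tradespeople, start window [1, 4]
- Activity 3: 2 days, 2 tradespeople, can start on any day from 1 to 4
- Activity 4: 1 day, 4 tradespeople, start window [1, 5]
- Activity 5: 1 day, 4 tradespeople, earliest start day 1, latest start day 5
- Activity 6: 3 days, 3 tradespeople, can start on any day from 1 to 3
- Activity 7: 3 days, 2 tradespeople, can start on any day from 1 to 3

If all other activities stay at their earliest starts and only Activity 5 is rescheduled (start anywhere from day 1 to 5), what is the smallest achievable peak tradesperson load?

Activity 5@1: d1:24  d2:16  d3:10  d4:0  d5:0 → peak 24
Activity 5@2: d1:20  d2:20  d3:10  d4:0  d5:0 → peak 20
Activity 5@3: d1:20  d2:16  d3:14  d4:0  d5:0 → peak 20
Activity 5@4: d1:20  d2:16  d3:10  d4:4  d5:0 → peak 20
Activity 5@5: d1:20  d2:16  d3:10  d4:0  d5:4 → peak 20
Best is Activity 5@2, peak 20.

20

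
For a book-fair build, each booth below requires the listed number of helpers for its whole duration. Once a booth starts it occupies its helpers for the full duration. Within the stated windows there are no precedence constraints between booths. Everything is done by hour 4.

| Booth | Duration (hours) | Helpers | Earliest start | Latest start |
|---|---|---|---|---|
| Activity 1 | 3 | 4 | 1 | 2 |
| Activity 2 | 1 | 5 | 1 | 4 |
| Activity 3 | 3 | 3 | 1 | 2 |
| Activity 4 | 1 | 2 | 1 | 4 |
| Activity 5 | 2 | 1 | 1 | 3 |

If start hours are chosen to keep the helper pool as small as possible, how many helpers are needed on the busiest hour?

8

Early-start (Activity 1@1, Activity 2@1, Activity 3@1, Activity 4@1, Activity 5@1) gives peak 15: h1:15  h2:8  h3:7  h4:0.
Shift Activity 2→4, Activity 4→4.
Schedule Activity 1@1, Activity 2@4, Activity 3@1, Activity 4@4, Activity 5@1: h1:8  h2:8  h3:7  h4:7 — peak 8.
Total helper-hours = 30 over 4 hours ⇒ peak ≥ ⌈30/4⌉ = 8, so 8 is optimal.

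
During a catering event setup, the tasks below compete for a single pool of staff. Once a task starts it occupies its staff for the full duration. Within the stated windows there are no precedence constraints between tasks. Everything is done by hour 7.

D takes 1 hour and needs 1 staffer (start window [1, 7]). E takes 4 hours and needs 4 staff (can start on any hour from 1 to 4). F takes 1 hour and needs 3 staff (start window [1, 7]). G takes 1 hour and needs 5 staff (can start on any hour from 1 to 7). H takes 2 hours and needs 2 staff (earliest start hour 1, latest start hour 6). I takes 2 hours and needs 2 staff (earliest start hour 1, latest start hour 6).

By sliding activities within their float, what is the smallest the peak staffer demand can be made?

6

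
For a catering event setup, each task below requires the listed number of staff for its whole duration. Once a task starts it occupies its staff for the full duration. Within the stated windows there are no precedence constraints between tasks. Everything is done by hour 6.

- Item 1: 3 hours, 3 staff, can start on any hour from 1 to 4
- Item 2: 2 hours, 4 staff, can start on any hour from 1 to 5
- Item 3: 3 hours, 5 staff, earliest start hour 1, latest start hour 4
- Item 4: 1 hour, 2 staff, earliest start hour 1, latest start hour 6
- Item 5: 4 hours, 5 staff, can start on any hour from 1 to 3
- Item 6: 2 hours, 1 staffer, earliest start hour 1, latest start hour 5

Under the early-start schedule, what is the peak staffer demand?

20

Early-start schedule: Item 1@1, Item 2@1, Item 3@1, Item 4@1, Item 5@1, Item 6@1.
Load per hour: hour 1: 20, hour 2: 18, hour 3: 13, hour 4: 5, hour 5: 0, hour 6: 0.
Peak is 20.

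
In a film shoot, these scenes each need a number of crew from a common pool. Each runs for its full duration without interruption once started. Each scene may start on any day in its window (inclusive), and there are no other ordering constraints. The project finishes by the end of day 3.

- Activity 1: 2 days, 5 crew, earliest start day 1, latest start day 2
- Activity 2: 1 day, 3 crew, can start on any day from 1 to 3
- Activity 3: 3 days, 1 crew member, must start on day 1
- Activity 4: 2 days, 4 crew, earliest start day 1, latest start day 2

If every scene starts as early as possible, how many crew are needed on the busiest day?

13

Early-start schedule: Activity 1@1, Activity 2@1, Activity 3@1, Activity 4@1.
Load per day: day 1: 13, day 2: 10, day 3: 1.
Peak is 13.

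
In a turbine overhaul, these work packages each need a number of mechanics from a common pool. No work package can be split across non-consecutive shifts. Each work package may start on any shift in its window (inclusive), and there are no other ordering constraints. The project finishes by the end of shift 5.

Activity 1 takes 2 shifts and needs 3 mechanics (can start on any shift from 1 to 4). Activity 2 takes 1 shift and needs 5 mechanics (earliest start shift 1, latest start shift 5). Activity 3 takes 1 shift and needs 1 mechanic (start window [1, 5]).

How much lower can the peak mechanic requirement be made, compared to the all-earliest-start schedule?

Early-start peak: s1:9  s2:3  s3:0  s4:0  s5:0 ⇒ 9.
Leveled (Activity 1@1, Activity 2@3, Activity 3@1): s1:4  s2:3  s3:5  s4:0  s5:0 ⇒ 5.
Reduction 9 − 5 = 4.

4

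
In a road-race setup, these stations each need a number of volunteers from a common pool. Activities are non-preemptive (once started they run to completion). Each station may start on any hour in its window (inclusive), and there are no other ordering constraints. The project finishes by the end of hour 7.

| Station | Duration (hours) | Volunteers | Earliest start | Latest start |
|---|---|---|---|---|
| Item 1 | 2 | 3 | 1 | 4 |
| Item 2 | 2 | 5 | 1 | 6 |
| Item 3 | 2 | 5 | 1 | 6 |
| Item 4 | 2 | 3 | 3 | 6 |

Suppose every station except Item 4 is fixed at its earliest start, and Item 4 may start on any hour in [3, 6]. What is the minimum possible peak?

13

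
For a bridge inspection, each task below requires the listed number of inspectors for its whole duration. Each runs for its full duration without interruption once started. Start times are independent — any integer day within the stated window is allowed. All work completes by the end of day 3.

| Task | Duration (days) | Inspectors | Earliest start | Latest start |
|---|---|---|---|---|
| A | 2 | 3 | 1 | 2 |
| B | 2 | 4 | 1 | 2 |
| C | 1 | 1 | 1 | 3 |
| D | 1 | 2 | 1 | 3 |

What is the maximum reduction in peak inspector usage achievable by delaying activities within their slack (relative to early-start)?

Early-start peak: d1:10  d2:7  d3:0 ⇒ 10.
Leveled (A@1, B@1, C@3, D@3): d1:7  d2:7  d3:3 ⇒ 7.
Reduction 10 − 7 = 3.

3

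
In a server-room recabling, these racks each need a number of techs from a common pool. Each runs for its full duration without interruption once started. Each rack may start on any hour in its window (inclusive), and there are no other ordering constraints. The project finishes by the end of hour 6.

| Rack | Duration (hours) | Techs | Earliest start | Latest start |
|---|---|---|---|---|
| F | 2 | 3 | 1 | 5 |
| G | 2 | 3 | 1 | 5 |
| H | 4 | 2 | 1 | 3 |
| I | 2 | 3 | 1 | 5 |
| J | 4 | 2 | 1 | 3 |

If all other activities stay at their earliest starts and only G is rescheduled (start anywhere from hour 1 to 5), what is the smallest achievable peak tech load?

G@1: h1:13  h2:13  h3:4  h4:4  h5:0  h6:0 → peak 13
G@2: h1:10  h2:13  h3:7  h4:4  h5:0  h6:0 → peak 13
G@3: h1:10  h2:10  h3:7  h4:7  h5:0  h6:0 → peak 10
G@4: h1:10  h2:10  h3:4  h4:7  h5:3  h6:0 → peak 10
G@5: h1:10  h2:10  h3:4  h4:4  h5:3  h6:3 → peak 10
Best is G@3, peak 10.

10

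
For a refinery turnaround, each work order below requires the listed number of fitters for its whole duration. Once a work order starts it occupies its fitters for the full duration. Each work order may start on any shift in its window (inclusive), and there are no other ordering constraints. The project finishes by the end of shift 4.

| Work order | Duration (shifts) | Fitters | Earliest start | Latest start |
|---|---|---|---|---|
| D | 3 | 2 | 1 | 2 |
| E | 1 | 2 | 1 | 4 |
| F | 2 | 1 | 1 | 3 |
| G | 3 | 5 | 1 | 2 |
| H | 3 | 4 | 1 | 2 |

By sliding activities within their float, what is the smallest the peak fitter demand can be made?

12

Early-start (D@1, E@1, F@1, G@1, H@1) gives peak 14: s1:14  s2:12  s3:11  s4:0.
Shift H→2.
Schedule D@1, E@1, F@1, G@1, H@2: s1:10  s2:12  s3:11  s4:4 — peak 12.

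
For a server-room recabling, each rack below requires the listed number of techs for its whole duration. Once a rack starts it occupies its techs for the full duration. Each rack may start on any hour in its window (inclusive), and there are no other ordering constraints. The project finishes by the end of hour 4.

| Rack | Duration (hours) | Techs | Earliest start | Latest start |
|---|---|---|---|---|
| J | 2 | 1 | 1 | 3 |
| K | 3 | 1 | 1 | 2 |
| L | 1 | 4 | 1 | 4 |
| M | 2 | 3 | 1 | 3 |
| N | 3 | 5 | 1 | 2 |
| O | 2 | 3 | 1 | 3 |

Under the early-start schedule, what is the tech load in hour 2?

At early start, hour 2 has: J, K, M, N, O.
Demand: 1 + 1 + 3 + 5 + 3 = 13.

13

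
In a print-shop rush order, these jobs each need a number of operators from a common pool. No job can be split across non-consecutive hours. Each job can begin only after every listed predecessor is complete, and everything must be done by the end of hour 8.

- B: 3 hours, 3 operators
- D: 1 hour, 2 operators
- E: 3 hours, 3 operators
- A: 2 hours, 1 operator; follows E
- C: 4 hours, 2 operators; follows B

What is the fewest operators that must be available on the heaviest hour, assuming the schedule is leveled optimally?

5

Early-start (B@1, D@1, E@1, A@4, C@4) gives peak 8: h1:8  h2:6  h3:6  h4:3  h5:3  h6:2  h7:2  h8:0.
Shift E→4, A→7.
Schedule B@1, D@1, E@4, A@7, C@4: h1:5  h2:3  h3:3  h4:5  h5:5  h6:5  h7:3  h8:1 — peak 5.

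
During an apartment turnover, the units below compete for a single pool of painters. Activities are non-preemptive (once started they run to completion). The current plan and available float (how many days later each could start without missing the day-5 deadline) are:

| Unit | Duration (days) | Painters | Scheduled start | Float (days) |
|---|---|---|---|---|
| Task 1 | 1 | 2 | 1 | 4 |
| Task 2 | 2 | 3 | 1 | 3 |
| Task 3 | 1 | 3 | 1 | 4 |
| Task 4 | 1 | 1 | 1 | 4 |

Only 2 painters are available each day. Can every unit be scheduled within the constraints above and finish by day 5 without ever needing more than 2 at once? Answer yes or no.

Total painter-days = 12; over 5 days the average is 12/5 > 2, so some day must exceed 2.

no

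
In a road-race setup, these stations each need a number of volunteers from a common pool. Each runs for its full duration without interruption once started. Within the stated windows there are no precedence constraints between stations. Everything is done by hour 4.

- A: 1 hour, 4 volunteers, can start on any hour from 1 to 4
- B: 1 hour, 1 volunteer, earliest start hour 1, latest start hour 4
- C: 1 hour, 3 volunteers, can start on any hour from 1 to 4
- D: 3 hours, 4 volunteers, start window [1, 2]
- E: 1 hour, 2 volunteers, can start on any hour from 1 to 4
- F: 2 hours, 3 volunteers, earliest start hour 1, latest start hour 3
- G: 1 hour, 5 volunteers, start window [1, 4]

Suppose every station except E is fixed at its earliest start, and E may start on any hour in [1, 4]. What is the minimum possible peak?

E@1: h1:22  h2:7  h3:4  h4:0 → peak 22
E@2: h1:20  h2:9  h3:4  h4:0 → peak 20
E@3: h1:20  h2:7  h3:6  h4:0 → peak 20
E@4: h1:20  h2:7  h3:4  h4:2 → peak 20
Best is E@2, peak 20.

20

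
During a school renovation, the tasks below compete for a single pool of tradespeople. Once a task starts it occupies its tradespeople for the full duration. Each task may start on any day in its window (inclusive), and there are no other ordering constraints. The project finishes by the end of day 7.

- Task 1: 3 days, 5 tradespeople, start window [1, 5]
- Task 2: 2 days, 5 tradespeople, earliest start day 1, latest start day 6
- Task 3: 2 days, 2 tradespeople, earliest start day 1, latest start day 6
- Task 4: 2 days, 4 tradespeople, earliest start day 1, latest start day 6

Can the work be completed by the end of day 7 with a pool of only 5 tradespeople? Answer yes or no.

Total tradesperson-days = 37; over 7 days the average is 37/7 > 5, so some day must exceed 5.

no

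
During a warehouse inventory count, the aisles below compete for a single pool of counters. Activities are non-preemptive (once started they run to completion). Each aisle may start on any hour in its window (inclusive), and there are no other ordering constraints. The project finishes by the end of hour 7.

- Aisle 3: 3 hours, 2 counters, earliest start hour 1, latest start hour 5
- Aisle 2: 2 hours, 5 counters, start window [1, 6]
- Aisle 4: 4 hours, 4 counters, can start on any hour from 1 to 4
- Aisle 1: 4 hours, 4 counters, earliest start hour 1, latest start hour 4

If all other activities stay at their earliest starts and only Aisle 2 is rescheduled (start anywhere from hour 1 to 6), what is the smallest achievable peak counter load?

Aisle 2@1: h1:15  h2:15  h3:10  h4:8  h5:0  h6:0  h7:0 → peak 15
Aisle 2@2: h1:10  h2:15  h3:15  h4:8  h5:0  h6:0  h7:0 → peak 15
Aisle 2@3: h1:10  h2:10  h3:15  h4:13  h5:0  h6:0  h7:0 → peak 15
Aisle 2@4: h1:10  h2:10  h3:10  h4:13  h5:5  h6:0  h7:0 → peak 13
Aisle 2@5: h1:10  h2:10  h3:10  h4:8  h5:5  h6:5  h7:0 → peak 10
Aisle 2@6: h1:10  h2:10  h3:10  h4:8  h5:0  h6:5  h7:5 → peak 10
Best is Aisle 2@5, peak 10.

10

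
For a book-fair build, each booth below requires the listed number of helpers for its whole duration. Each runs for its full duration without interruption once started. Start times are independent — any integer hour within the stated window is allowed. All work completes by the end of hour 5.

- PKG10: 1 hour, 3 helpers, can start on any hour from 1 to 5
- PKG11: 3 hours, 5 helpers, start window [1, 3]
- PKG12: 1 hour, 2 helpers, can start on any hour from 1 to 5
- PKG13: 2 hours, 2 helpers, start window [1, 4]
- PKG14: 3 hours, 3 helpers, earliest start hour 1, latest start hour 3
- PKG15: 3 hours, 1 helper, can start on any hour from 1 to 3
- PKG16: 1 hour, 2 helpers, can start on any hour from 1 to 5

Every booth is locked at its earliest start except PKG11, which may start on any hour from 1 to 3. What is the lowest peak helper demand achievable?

PKG11@1: h1:18  h2:11  h3:9  h4:0  h5:0 → peak 18
PKG11@2: h1:13  h2:11  h3:9  h4:5  h5:0 → peak 13
PKG11@3: h1:13  h2:6  h3:9  h4:5  h5:5 → peak 13
Best is PKG11@2, peak 13.

13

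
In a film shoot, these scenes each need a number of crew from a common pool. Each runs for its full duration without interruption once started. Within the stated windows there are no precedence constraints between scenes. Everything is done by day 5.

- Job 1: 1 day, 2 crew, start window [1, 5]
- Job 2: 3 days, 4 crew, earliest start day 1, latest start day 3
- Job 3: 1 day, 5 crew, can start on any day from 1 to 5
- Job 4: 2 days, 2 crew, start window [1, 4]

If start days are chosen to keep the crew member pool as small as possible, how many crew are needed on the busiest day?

6

Early-start (Job 1@1, Job 2@1, Job 3@1, Job 4@1) gives peak 13: d1:13  d2:6  d3:4  d4:0  d5:0.
Shift Job 3→4, Job 4→2.
Schedule Job 1@1, Job 2@1, Job 3@4, Job 4@2: d1:6  d2:6  d3:6  d4:5  d5:0 — peak 6.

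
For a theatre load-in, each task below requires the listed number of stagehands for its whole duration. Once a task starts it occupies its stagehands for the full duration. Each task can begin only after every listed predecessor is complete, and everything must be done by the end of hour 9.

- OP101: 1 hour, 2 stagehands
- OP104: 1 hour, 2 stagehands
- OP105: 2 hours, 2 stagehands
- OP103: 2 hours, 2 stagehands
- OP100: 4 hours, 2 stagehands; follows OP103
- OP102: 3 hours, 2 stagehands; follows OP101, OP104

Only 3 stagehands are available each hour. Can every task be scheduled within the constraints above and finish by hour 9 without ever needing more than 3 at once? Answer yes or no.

no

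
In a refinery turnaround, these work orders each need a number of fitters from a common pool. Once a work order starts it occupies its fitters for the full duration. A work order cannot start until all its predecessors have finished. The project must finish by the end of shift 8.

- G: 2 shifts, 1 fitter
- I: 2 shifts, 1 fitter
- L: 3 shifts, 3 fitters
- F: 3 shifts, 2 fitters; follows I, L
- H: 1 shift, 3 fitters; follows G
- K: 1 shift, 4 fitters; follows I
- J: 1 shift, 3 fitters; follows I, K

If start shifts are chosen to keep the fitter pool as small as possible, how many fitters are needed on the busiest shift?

5

Early-start (G@1, I@1, L@1, F@4, H@3, K@3, J@4) gives peak 10: s1:5  s2:5  s3:10  s4:5  s5:2  s6:2  s7:0  s8:0.
Shift H→4, K→7, J→8.
Schedule G@1, I@1, L@1, F@4, H@4, K@7, J@8: s1:5  s2:5  s3:3  s4:5  s5:2  s6:2  s7:4  s8:3 — peak 5.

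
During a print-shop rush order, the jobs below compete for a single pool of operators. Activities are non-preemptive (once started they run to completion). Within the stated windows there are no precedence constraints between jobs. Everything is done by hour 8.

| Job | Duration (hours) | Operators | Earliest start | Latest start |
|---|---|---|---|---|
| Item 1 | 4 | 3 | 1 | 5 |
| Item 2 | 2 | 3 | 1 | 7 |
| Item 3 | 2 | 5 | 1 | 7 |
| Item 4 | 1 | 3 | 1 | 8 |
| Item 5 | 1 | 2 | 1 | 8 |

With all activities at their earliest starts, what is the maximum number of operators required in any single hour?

16

Early-start schedule: Item 1@1, Item 2@1, Item 3@1, Item 4@1, Item 5@1.
Load per hour: hour 1: 16, hour 2: 11, hour 3: 3, hour 4: 3, hour 5: 0, hour 6: 0, hour 7: 0, hour 8: 0.
Peak is 16.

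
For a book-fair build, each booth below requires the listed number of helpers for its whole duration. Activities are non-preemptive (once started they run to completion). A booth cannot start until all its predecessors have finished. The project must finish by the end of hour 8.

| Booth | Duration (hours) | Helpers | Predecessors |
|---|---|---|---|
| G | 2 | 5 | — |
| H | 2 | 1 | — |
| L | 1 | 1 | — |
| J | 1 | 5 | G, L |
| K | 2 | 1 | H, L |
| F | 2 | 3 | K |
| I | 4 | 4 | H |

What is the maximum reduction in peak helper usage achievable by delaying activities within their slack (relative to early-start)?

3

Early-start peak: h1:7  h2:6  h3:10  h4:5  h5:7  h6:7  h7:0  h8:0 ⇒ 10.
Leveled (G@1, H@1, L@1, J@3, K@3, F@5, I@4): h1:7  h2:6  h3:6  h4:5  h5:7  h6:7  h7:4  h8:0 ⇒ 7.
Reduction 10 − 7 = 3.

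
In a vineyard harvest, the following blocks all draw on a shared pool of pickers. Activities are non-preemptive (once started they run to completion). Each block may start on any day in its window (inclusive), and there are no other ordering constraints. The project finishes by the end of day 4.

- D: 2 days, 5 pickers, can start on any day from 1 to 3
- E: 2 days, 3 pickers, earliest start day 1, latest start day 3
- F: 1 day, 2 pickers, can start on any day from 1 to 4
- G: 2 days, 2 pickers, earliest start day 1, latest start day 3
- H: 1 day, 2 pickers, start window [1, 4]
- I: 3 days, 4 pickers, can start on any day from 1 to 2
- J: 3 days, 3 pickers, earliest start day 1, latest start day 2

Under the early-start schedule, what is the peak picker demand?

21

Early-start schedule: D@1, E@1, F@1, G@1, H@1, I@1, J@1.
Load per day: day 1: 21, day 2: 17, day 3: 7, day 4: 0.
Peak is 21.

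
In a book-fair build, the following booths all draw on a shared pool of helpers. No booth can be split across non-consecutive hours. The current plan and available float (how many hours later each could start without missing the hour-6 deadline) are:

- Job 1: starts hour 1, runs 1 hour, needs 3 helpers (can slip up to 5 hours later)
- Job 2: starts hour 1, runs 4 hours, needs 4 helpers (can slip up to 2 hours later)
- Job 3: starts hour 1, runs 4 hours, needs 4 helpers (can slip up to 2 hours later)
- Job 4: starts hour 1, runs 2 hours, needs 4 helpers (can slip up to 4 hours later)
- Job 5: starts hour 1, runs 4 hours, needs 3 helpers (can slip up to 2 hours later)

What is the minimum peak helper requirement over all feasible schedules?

11

Early-start (Job 1@1, Job 2@1, Job 3@1, Job 4@1, Job 5@1) gives peak 18: h1:18  h2:15  h3:11  h4:11  h5:0  h6:0.
Shift Job 4→5, Job 5→2.
Schedule Job 1@1, Job 2@1, Job 3@1, Job 4@5, Job 5@2: h1:11  h2:11  h3:11  h4:11  h5:7  h6:4 — peak 11.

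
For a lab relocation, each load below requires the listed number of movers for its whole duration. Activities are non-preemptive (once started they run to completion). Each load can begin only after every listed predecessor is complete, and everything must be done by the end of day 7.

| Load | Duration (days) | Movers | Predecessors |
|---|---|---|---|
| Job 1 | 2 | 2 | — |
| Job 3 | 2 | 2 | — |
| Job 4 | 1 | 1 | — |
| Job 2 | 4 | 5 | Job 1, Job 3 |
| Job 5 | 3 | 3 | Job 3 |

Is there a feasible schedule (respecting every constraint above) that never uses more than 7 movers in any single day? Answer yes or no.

no

The minimum achievable peak is 8; 7 < 8, so no feasible schedule stays within the cap.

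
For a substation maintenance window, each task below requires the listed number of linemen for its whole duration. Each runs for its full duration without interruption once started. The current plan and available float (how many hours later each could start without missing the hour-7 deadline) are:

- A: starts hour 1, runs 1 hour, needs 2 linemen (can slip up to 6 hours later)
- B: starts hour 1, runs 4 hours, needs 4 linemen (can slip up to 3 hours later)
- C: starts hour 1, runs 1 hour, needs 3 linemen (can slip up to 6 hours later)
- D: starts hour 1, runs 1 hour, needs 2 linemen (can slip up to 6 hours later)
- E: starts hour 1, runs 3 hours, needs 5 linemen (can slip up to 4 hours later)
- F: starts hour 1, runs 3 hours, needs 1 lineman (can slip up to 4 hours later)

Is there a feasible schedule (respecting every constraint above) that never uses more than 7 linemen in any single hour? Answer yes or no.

Schedule A@1, B@1, C@2, D@3, E@5, F@3: h1:6  h2:7  h3:7  h4:5  h5:6  h6:5  h7:5 — peak 7 ≤ 7.

yes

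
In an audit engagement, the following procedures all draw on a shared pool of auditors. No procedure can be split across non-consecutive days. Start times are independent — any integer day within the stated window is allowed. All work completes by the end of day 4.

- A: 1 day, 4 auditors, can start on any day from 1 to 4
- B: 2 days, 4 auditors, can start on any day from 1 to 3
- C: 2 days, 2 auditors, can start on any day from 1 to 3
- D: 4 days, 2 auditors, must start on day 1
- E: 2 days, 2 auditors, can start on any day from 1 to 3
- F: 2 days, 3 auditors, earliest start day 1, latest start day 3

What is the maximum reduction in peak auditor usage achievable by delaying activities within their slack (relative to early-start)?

7

Early-start peak: d1:17  d2:13  d3:2  d4:2 ⇒ 17.
Leveled (A@1, B@1, C@2, D@1, E@2, F@3): d1:10  d2:10  d3:9  d4:5 ⇒ 10.
Reduction 17 − 10 = 7.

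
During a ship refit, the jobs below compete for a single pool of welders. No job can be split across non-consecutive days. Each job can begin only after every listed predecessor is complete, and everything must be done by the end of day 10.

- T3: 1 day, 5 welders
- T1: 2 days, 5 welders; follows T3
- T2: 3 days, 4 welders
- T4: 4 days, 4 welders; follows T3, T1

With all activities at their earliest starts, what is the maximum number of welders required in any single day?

9

Early-start schedule: T3@1, T1@2, T2@1, T4@4.
Load per day: day 1: 9, day 2: 9, day 3: 9, day 4: 4, day 5: 4, day 6: 4, day 7: 4, day 8: 0, day 9: 0, day 10: 0.
Peak is 9.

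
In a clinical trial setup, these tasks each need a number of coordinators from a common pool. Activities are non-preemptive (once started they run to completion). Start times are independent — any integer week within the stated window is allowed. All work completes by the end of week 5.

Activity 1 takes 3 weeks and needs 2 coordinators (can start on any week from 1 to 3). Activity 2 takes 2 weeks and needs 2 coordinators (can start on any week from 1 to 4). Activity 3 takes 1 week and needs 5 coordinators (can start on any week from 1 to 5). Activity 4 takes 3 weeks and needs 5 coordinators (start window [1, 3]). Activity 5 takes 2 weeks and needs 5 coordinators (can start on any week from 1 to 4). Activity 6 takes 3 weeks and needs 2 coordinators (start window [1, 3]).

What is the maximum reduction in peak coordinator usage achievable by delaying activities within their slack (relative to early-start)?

10

Early-start peak: w1:21  w2:16  w3:9  w4:0  w5:0 ⇒ 21.
Leveled (Activity 1@1, Activity 2@1, Activity 3@1, Activity 4@2, Activity 5@4, Activity 6@1): w1:11  w2:11  w3:9  w4:10  w5:5 ⇒ 11.
Reduction 21 − 11 = 10.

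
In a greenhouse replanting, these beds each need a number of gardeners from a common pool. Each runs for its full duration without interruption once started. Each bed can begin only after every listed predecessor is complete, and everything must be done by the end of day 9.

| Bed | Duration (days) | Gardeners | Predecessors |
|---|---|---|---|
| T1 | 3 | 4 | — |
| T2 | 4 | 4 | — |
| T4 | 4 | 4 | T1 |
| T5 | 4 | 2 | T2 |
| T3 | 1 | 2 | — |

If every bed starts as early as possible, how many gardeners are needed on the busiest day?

10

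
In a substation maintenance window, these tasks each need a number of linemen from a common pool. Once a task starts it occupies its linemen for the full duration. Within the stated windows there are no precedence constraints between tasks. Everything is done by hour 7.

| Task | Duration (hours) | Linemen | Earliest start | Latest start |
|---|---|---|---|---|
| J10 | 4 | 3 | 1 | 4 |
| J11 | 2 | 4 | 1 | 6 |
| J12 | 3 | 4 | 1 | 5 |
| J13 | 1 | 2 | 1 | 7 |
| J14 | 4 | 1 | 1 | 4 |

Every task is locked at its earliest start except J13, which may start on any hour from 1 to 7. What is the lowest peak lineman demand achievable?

J13@1: h1:14  h2:12  h3:8  h4:4  h5:0  h6:0  h7:0 → peak 14
J13@2: h1:12  h2:14  h3:8  h4:4  h5:0  h6:0  h7:0 → peak 14
J13@3: h1:12  h2:12  h3:10  h4:4  h5:0  h6:0  h7:0 → peak 12
J13@4: h1:12  h2:12  h3:8  h4:6  h5:0  h6:0  h7:0 → peak 12
J13@5: h1:12  h2:12  h3:8  h4:4  h5:2  h6:0  h7:0 → peak 12
J13@6: h1:12  h2:12  h3:8  h4:4  h5:0  h6:2  h7:0 → peak 12
J13@7: h1:12  h2:12  h3:8  h4:4  h5:0  h6:0  h7:2 → peak 12
Best is J13@3, peak 12.

12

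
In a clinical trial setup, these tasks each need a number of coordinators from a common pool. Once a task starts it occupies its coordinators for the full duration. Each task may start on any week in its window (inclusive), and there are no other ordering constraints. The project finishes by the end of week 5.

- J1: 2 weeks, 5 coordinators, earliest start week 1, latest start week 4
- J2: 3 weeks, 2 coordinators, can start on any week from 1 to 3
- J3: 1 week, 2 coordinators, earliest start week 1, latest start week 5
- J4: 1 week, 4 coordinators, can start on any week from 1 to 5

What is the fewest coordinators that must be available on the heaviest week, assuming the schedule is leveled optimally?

Early-start (J1@1, J2@1, J3@1, J4@1) gives peak 13: w1:13  w2:7  w3:2  w4:0  w5:0.
Shift J2→3, J3→3, J4→4.
Schedule J1@1, J2@3, J3@3, J4@4: w1:5  w2:5  w3:4  w4:6  w5:2 — peak 6.

6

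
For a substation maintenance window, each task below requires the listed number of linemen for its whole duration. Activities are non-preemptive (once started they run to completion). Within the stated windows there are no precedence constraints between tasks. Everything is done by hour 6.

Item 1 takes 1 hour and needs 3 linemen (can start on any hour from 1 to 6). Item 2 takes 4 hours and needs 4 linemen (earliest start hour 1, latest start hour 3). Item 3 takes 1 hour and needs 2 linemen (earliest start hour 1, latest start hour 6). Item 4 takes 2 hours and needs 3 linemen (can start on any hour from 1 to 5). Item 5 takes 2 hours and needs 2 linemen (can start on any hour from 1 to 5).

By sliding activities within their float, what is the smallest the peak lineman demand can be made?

Early-start (Item 1@1, Item 2@1, Item 3@1, Item 4@1, Item 5@1) gives peak 14: h1:14  h2:9  h3:4  h4:4  h5:0  h6:0.
Shift Item 2→3, Item 3→2, Item 5→3.
Schedule Item 1@1, Item 2@3, Item 3@2, Item 4@1, Item 5@3: h1:6  h2:5  h3:6  h4:6  h5:4  h6:4 — peak 6.
Total lineman-hours = 31 over 6 hours ⇒ peak ≥ ⌈31/6⌉ = 6, so 6 is optimal.

6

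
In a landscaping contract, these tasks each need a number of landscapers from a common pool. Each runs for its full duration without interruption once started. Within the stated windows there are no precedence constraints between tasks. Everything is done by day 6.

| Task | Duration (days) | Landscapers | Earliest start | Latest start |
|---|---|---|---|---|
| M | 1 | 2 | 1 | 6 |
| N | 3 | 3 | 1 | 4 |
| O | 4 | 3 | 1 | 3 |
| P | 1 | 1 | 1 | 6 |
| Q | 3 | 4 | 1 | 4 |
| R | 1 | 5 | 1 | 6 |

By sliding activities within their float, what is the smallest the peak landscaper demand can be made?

8

Early-start (M@1, N@1, O@1, P@1, Q@1, R@1) gives peak 18: d1:18  d2:10  d3:10  d4:3  d5:0  d6:0.
Shift O→3, Q→4, R→2.
Schedule M@1, N@1, O@3, P@1, Q@4, R@2: d1:6  d2:8  d3:6  d4:7  d5:7  d6:7 — peak 8.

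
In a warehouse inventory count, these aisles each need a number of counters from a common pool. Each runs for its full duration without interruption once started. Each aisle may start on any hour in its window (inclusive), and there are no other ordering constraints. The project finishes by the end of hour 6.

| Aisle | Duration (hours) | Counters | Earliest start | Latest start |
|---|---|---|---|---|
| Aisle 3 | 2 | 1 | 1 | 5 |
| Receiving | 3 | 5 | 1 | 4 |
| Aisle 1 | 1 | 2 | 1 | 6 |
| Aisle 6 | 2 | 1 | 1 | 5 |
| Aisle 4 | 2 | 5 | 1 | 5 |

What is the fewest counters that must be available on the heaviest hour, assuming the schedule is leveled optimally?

Early-start (Aisle 3@1, Receiving@1, Aisle 1@1, Aisle 6@1, Aisle 4@1) gives peak 14: h1:14  h2:12  h3:5  h4:0  h5:0  h6:0.
Shift Aisle 1→4, Aisle 6→3, Aisle 4→5.
Schedule Aisle 3@1, Receiving@1, Aisle 1@4, Aisle 6@3, Aisle 4@5: h1:6  h2:6  h3:6  h4:3  h5:5  h6:5 — peak 6.
Total counter-hours = 31 over 6 hours ⇒ peak ≥ ⌈31/6⌉ = 6, so 6 is optimal.

6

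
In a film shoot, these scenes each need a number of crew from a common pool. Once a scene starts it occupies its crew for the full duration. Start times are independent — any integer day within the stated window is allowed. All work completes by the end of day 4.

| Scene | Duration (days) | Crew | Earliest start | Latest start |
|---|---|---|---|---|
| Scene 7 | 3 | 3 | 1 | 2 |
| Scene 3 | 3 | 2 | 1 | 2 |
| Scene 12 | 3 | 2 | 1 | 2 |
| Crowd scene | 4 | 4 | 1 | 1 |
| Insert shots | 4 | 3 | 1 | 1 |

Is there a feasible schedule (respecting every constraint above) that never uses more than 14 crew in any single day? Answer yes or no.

Schedule Scene 7@1, Scene 3@1, Scene 12@1, Crowd scene@1, Insert shots@1: d1:14  d2:14  d3:14  d4:7 — peak 14 ≤ 14.

yes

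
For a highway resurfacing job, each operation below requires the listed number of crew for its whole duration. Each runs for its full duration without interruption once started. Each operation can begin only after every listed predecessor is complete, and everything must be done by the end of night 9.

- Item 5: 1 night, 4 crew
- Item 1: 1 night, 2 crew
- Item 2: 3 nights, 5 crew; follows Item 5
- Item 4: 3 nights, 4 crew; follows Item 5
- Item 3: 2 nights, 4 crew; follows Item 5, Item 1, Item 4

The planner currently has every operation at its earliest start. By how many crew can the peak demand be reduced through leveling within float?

3

Early-start peak: n1:6  n2:9  n3:9  n4:9  n5:4  n6:4  n7:0  n8:0  n9:0 ⇒ 9.
Leveled (Item 5@1, Item 1@1, Item 2@2, Item 4@5, Item 3@8): n1:6  n2:5  n3:5  n4:5  n5:4  n6:4  n7:4  n8:4  n9:4 ⇒ 6.
Reduction 9 − 6 = 3.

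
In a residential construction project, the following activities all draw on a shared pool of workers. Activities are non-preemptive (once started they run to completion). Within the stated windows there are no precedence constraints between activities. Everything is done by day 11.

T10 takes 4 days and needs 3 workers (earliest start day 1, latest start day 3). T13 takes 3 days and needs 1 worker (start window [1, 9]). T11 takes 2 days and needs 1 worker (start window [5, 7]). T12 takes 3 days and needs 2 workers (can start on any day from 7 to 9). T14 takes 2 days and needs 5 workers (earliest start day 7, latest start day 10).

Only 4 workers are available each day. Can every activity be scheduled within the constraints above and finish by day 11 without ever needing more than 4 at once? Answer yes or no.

The minimum achievable peak is 5; 4 < 5, so no feasible schedule stays within the cap.

no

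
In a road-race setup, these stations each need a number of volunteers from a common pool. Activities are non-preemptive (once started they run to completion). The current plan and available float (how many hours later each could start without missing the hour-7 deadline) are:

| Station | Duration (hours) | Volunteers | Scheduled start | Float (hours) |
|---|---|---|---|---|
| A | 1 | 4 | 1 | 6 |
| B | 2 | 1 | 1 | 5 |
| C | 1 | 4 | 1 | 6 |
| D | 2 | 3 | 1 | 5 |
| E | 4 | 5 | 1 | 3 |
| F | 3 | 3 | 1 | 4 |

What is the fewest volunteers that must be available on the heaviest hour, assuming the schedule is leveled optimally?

8

Early-start (A@1, B@1, C@1, D@1, E@1, F@1) gives peak 20: h1:20  h2:12  h3:8  h4:5  h5:0  h6:0  h7:0.
Shift C→2, E→3, F→3.
Schedule A@1, B@1, C@2, D@1, E@3, F@3: h1:8  h2:8  h3:8  h4:8  h5:8  h6:5  h7:0 — peak 8.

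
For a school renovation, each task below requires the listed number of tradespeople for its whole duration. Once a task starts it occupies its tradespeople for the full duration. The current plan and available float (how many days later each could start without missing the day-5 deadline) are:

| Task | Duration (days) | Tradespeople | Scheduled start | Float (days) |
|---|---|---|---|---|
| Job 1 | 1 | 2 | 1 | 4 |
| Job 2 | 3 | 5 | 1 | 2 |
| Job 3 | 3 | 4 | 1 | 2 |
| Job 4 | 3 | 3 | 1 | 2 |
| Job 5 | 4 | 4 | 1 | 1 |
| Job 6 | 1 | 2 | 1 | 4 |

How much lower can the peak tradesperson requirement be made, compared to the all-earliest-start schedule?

4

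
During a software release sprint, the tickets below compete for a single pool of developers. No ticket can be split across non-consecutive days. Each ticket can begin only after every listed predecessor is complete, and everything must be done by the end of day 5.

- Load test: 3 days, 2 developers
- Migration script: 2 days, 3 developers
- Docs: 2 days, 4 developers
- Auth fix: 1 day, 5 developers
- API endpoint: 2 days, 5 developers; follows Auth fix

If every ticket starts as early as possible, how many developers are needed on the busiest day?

Early-start schedule: Load test@1, Migration script@1, Docs@1, Auth fix@1, API endpoint@2.
Load per day: day 1: 14, day 2: 14, day 3: 7, day 4: 0, day 5: 0.
Peak is 14.

14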